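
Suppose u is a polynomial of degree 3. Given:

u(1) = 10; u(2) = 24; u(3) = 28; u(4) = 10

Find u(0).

Write u(n) = an³ + bn² + cn + d; the 4 given values yield a linear system in the 4 coefficients.
Solving, u(n) = -2n³ + 7n² + 7n - 2.
Then u(0) = -2.

-2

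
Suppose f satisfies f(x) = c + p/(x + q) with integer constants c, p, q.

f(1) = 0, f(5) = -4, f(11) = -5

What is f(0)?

(f(x) − c)(x + q) = p for each data point; the three points give a linear system in c and q, then p follows.
Solving: c = -6, q = 1, p = 12, so f(x) = -6 + 12/(x + 1).
Then f(0) = -6 + 12/1 = 6.

6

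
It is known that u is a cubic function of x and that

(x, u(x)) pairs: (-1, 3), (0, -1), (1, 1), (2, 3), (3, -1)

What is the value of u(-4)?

111

Write u(x) = ax³ + bx² + cx + d; the 5 given values yield a linear system in the 4 coefficients.
Solving, u(x) = -x³ + 3x² - 1.
Then u(-4) = 111.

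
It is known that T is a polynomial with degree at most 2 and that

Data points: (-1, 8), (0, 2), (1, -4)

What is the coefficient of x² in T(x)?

First differences: -6, -6.
Level-1 differences are constant, so T has degree 1.
Fitting a degree-1 polynomial gives T(x) = -6x + 2.
The coefficient of x² is 0.

0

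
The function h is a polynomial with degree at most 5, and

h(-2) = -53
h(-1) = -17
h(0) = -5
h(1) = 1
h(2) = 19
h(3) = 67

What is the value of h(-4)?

-269

Write h(n) = an^5 + bn^4 + cn³ + dn² + en + p; the 6 given values yield a linear system in the 6 coefficients.
Solving, the top 2 coefficients vanish, and h(n) = 3n³ - 3n² + 6n - 5.
Then h(-4) = -269.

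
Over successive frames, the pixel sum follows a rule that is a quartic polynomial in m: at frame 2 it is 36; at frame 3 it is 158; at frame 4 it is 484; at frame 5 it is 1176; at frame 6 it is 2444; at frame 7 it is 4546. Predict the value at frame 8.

Write the value at m as Q(m).
Write Q(m) = am^4 + bm³ + cm² + dm + e; the 6 given values yield a linear system in the 5 coefficients.
Solving, Q(m) = 2m^4 - m³ + m² + 6m - 4.
Then Q(8) = 7788.

7788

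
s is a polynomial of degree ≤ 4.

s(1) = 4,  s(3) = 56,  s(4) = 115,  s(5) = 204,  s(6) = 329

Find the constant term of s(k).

-1

Write s(k) = ak^4 + bk³ + ck² + dk + e; the 5 given values yield a linear system in the 5 coefficients.
Solving, the leading coefficient vanishes, and s(k) = k³ + 3k² + k - 1.
The constant term is s(0) = -1.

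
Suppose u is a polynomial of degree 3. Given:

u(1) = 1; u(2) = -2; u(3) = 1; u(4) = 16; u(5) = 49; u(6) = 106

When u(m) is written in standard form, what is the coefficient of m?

First differences: -3, 3, 15, 33, 57. Second differences: 6, 12, 18, 24. Third differences: 6, 6, 6.
Level-3 differences are constant, so u has degree 3.
Fitting a degree-3 polynomial gives u(m) = m³ - 3m² - m + 4.
The coefficient of m is -1.

-1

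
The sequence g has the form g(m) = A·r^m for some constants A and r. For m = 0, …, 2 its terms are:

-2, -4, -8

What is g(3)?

-16

Consecutive ratio: -4/(-2) = 2, and -8/(-4) = 2, so r = 2.
Then A·2^0 = -2 gives A = -2, and g(m) = -2·2^m.
g(3) = -2·2^3 = -16.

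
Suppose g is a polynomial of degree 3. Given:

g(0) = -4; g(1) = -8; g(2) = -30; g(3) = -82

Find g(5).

Write g(x) = ax³ + bx² + cx + d; the 4 given values yield a linear system in the 4 coefficients.
Solving, g(x) = -2x³ - 3x² + x - 4.
Then g(5) = -324.

-324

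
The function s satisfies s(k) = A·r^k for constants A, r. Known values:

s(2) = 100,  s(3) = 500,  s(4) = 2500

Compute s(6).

Consecutive ratio: 500/100 = 5, and 2500/500 = 5, so r = 5.
Then A·5^2 = 100 gives A = 4, and s(k) = 4·5^k.
s(6) = 4·5^6 = 62500.

62500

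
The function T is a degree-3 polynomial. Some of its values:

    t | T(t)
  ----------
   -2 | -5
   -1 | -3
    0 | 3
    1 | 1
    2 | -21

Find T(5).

First differences: 2, 6, -2, -22. Second differences: 4, -8, -20. Third differences: -12, -12.
Level-3 differences are constant, so T has degree 3.
Fitting a degree-3 polynomial gives T(t) = -2t³ - 4t² + 4t + 3.
Then T(5) = -327.

-327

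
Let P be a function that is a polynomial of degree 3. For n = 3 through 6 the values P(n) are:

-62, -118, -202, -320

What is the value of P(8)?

Write P(n) = an³ + bn² + cn + d; the 4 given values yield a linear system in the 4 coefficients.
Solving, P(n) = -n³ - 2n² - 5n - 2.
Then P(8) = -682.

-682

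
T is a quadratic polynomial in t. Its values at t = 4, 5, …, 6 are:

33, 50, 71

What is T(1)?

Write T(t) = at² + bt + c; the 3 given values yield a linear system in the 3 coefficients.
Solving, T(t) = 2t² - t + 5.
Then T(1) = 6.

6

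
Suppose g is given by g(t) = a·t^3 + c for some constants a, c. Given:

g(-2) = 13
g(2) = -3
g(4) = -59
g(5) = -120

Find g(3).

From g(-2) = 13 and g(2) = -3: -8a + c = 13 and 8a + c = -3.
Subtracting: 16a = -16, so a = -1; then c = 13 − (-1)·(-8) = 5.
So g(t) = -1t³ + 5, and g(3) = -22.

-22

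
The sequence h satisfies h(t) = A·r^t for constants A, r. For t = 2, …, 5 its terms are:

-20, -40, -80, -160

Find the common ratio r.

2

Consecutive ratio: -40/(-20) = 2, and -80/(-40) = 2, so r = 2.
Then A·2^2 = -20 gives A = -5, and h(t) = -5·2^t.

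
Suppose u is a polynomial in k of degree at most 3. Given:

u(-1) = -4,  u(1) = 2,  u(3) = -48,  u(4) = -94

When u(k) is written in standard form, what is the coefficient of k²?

Write u(k) = ak³ + bk² + ck + d; the 4 given values yield a linear system in the 4 coefficients.
Solving, the leading coefficient vanishes, and u(k) = -7k² + 3k + 6.
The coefficient of k² is -7.

-7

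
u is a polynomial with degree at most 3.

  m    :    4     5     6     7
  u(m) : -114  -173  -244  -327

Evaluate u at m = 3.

First differences: -59, -71, -83. Second differences: -12, -12.
Level-2 differences are constant, so u has degree 2.
Fitting a degree-2 polynomial gives u(m) = -6m² - 5m + 2.
Then u(3) = -67.

-67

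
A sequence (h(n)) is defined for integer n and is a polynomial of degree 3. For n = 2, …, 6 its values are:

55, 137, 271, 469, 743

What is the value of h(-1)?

First differences: 82, 134, 198, 274. Second differences: 52, 64, 76. Third differences: 12, 12.
Level-3 differences are constant, so h has degree 3.
Fitting a degree-3 polynomial gives h(n) = 2n³ + 8n² + 4n - 1.
Then h(-1) = 1.

1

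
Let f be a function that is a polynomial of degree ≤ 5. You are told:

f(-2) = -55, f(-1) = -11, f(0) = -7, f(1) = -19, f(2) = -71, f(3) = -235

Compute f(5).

-1427

First differences: 44, 4, -12, -52, -164. Second differences: -40, -16, -40, -112. Third differences: 24, -24, -72. Fourth differences: -48, -48.
Level-4 differences are constant, so f has degree 4.
Fitting a degree-4 polynomial gives f(x) = -2x^4 - 6x² - 4x - 7.
Then f(5) = -1427.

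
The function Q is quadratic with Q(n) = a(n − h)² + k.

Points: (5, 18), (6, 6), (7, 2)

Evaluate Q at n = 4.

First differences -12, -4; second difference 8 = 2a, so a = 4.
Expanding, the n-coefficient is −2ah = -8h; matching it to the data gives h = 7, and then k = 2.
So Q(n) = 4(n − 7)² + 2.
Q(4) = 4·(-3)² + 2 = 38.

38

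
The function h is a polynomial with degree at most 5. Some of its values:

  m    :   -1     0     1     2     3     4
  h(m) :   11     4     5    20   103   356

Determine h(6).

2020

Write h(m) = am^5 + bm^4 + cm³ + dm² + em + p; the 6 given values yield a linear system in the 6 coefficients.
Solving, the leading coefficient vanishes, and h(m) = 2m^4 - 3m³ + 2m² + 4.
Then h(6) = 2020.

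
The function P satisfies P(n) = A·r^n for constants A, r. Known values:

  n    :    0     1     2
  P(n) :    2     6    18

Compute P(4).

Consecutive ratio: 6/2 = 3, and 18/6 = 3, so r = 3.
Then A·3^0 = 2 gives A = 2, and P(n) = 2·3^n.
P(4) = 2·3^4 = 162.

162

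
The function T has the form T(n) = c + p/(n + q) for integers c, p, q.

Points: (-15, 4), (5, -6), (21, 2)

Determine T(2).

21

(T(n) − c)(n + q) = p for each data point; the three points give a linear system in c and q, then p follows.
Solving: c = 3, q = -3, p = -18, so T(n) = 3 − 18/(n − 3).
Then T(2) = 3 − 18/(-1) = 21.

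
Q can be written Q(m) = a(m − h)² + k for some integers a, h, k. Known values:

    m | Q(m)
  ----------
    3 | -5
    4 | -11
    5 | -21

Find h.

2

First differences -6, -10; second difference -4 = 2a, so a = -2.
Expanding, the m-coefficient is −2ah = 4h; matching it to the data gives h = 2, and then k = -3.
So Q(m) = -2(m − 2)² − 3.
Hence h = 2.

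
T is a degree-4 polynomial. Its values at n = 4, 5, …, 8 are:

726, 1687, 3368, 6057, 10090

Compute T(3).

245

Write T(n) = an^4 + bn³ + cn² + dn + e; the 5 given values yield a linear system in the 5 coefficients.
Solving, T(n) = 2n^4 + 4n³ - 2n² - 3n + 2.
Then T(3) = 245.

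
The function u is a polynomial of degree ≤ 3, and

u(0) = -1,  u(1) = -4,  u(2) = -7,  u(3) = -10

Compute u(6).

-19

Write u(m) = am³ + bm² + cm + d; the 4 given values yield a linear system in the 4 coefficients.
Solving, the top 2 coefficients vanish, and u(m) = -3m - 1.
Then u(6) = -19.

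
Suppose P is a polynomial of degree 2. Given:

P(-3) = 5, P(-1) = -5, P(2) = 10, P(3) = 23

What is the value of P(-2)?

-2

Write P(n) = an² + bn + c; the 4 given values yield a linear system in the 3 coefficients.
Solving, P(n) = 2n² + 3n - 4.
Then P(-2) = -2.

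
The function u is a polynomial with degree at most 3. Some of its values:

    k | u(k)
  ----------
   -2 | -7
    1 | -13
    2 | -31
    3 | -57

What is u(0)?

Write u(k) = ak³ + bk² + ck + d; the 4 given values yield a linear system in the 4 coefficients.
Solving, the leading coefficient vanishes, and u(k) = -4k² - 6k - 3.
Then u(0) = -3.

-3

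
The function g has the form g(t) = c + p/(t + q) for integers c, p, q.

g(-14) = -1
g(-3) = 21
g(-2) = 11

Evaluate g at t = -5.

(g(t) − c)(t + q) = p for each data point; the three points give a linear system in c and q, then p follows.
Solving: c = 1, q = 4, p = 20, so g(t) = 1 + 20/(t + 4).
Then g(-5) = 1 + 20/(-1) = -19.

-19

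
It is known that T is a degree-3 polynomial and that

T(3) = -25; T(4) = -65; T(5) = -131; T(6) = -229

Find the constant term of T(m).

Write T(m) = am³ + bm² + cm + d; the 4 given values yield a linear system in the 4 coefficients.
Solving, T(m) = -m³ - m² + 4m - 1.
The constant term is T(0) = -1.

-1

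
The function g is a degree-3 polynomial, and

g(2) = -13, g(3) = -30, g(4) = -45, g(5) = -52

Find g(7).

Write g(x) = ax³ + bx² + cx + d; the 4 given values yield a linear system in the 4 coefficients.
Solving, g(x) = x³ - 8x² + 4x + 3.
Then g(7) = -18.

-18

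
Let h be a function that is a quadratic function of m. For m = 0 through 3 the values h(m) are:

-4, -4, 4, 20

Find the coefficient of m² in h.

First differences: 0, 8, 16. Second differences: 8, 8.
Level-2 differences are constant, so h has degree 2.
Fitting a degree-2 polynomial gives h(m) = 4m² - 4m - 4.
The coefficient of m² is 4.

4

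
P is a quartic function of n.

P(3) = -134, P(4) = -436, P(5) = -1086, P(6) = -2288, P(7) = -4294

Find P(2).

Write P(n) = an^4 + bn³ + cn² + dn + e; the 5 given values yield a linear system in the 5 coefficients.
Solving, P(n) = -2n^4 + 2n³ - 4n² + 2n + 4.
Then P(2) = -24.

-24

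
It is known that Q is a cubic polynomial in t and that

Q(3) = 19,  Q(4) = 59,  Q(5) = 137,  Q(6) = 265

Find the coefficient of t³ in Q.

2

Write Q(t) = at³ + bt² + ct + d; the 4 given values yield a linear system in the 4 coefficients.
Solving, Q(t) = 2t³ - 5t² + t + 7.
The coefficient of t³ is 2.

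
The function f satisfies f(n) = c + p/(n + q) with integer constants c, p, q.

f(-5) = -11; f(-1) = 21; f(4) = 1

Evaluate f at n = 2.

(f(n) − c)(n + q) = p for each data point; the three points give a linear system in c and q, then p follows.
Solving: c = -3, q = 2, p = 24, so f(n) = -3 + 24/(n + 2).
Then f(2) = -3 + 24/4 = 3.

3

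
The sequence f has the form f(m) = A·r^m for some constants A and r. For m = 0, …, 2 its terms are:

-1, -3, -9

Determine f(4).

-81

Consecutive ratio: -3/(-1) = 3, and -9/(-3) = 3, so r = 3.
Then A·3^0 = -1 gives A = -1, and f(m) = -1·3^m.
f(4) = -1·3^4 = -81.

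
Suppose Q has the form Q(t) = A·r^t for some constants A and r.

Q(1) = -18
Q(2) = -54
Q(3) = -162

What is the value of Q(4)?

Consecutive ratio: -54/(-18) = 3, and -162/(-54) = 3, so r = 3.
Then A·3^1 = -18 gives A = -6, and Q(t) = -6·3^t.
Q(4) = -6·3^4 = -486.

-486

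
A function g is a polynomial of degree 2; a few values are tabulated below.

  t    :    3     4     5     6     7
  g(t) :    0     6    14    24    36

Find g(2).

-4

First differences: 6, 8, 10, 12. Second differences: 2, 2, 2.
Level-2 differences are constant, so g has degree 2.
Fitting a degree-2 polynomial gives g(t) = t² - t - 6.
Then g(2) = -4.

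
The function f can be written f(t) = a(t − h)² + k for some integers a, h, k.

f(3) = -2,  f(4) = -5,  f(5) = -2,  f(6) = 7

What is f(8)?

43

First differences -3, 3, 9; second difference 6 = 2a, so a = 3.
Expanding, the t-coefficient is −2ah = -6h; matching it to the data gives h = 4, and then k = -5.
So f(t) = 3(t − 4)² − 5.
f(8) = 3·4² − 5 = 43.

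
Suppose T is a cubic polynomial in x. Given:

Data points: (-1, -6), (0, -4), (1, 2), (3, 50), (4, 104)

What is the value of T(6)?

Write T(x) = ax³ + bx² + cx + d; the 5 given values yield a linear system in the 4 coefficients.
Solving, T(x) = x³ + 2x² + 3x - 4.
Then T(6) = 302.

302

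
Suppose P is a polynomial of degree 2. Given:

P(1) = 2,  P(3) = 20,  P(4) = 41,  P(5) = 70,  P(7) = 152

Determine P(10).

Write P(x) = ax² + bx + c; the 5 given values yield a linear system in the 3 coefficients.
Solving, P(x) = 4x² - 7x + 5.
Then P(10) = 335.

335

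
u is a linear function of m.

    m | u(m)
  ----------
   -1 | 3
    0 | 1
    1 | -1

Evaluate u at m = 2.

-3

Write u(m) = am + b; the 3 given values yield a linear system in the 2 coefficients.
Solving, u(m) = -2m + 1.
Then u(2) = -3.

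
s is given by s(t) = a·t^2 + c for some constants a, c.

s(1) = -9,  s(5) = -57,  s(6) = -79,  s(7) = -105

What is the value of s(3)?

-25

From s(1) = -9 and s(5) = -57: 1a + c = -9 and 25a + c = -57.
Subtracting: 24a = -48, so a = -2; then c = -9 − (-2)·1 = -7.
So s(t) = -2t² − 7, and s(3) = -25.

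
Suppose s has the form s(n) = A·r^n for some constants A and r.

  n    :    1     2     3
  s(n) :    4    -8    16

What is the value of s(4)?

Consecutive ratio: -8/4 = -2, and 16/(-8) = -2, so r = -2.
Then A·(-2)^1 = 4 gives A = -2, and s(n) = -2·(-2)^n.
s(4) = -2·(-2)^4 = -32.

-32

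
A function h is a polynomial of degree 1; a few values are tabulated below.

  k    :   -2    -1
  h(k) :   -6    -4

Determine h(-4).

Write h(k) = ak + b; the 2 given values yield a linear system in the 2 coefficients.
Solving, h(k) = 2k - 2.
Then h(-4) = -10.

-10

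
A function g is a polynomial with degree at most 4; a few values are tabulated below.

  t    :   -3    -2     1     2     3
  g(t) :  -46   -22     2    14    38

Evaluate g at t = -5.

Write g(t) = at^4 + bt³ + ct² + dt + e; the 5 given values yield a linear system in the 5 coefficients.
Solving, the leading coefficient vanishes, and g(t) = t³ + 5t - 4.
Then g(-5) = -154.

-154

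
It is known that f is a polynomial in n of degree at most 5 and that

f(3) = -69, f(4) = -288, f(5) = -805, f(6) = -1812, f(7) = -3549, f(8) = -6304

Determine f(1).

First differences: -219, -517, -1007, -1737, -2755. Second differences: -298, -490, -730, -1018. Third differences: -192, -240, -288. Fourth differences: -48, -48.
Level-4 differences are constant, so f has degree 4.
Fitting a degree-4 polynomial gives f(n) = -2n^4 + 4n³ - 3n² + 4n.
Then f(1) = 3.

3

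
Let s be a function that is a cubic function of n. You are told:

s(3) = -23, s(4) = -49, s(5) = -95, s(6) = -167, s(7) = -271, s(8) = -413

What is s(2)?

-11

First differences: -26, -46, -72, -104, -142. Second differences: -20, -26, -32, -38. Third differences: -6, -6, -6.
Level-3 differences are constant, so s has degree 3.
Fitting a degree-3 polynomial gives s(n) = -n³ + 2n² - 3n - 5.
Then s(2) = -11.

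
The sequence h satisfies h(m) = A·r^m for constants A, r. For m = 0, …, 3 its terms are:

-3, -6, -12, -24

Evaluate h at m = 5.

Consecutive ratio: -6/(-3) = 2, and -12/(-6) = 2, so r = 2.
Then A·2^0 = -3 gives A = -3, and h(m) = -3·2^m.
h(5) = -3·2^5 = -96.

-96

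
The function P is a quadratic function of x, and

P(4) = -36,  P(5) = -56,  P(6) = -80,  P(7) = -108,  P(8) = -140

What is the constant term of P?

4

First differences: -20, -24, -28, -32. Second differences: -4, -4, -4.
Level-2 differences are constant, so P has degree 2.
Fitting a degree-2 polynomial gives P(x) = -2x² - 2x + 4.
The constant term is P(0) = 4.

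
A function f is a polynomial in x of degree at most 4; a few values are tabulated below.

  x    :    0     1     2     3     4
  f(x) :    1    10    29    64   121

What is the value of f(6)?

Write f(x) = ax^4 + bx³ + cx² + dx + e; the 5 given values yield a linear system in the 5 coefficients.
Solving, the leading coefficient vanishes, and f(x) = x³ + 2x² + 6x + 1.
Then f(6) = 325.

325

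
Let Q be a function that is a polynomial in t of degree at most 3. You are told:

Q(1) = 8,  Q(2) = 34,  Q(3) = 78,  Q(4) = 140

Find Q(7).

434

Write Q(t) = at³ + bt² + ct + d; the 4 given values yield a linear system in the 4 coefficients.
Solving, the leading coefficient vanishes, and Q(t) = 9t² - t.
Then Q(7) = 434.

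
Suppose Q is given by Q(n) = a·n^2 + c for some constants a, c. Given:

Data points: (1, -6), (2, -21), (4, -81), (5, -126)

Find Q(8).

-321

From Q(1) = -6 and Q(2) = -21: 1a + c = -6 and 4a + c = -21.
Subtracting: 3a = -15, so a = -5; then c = -6 − (-5)·1 = -1.
So Q(n) = -5n² − 1, and Q(8) = -321.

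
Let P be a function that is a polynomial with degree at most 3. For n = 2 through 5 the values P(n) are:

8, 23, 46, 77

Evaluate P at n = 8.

Write P(n) = an³ + bn² + cn + d; the 4 given values yield a linear system in the 4 coefficients.
Solving, the leading coefficient vanishes, and P(n) = 4n² - 5n + 2.
Then P(8) = 218.

218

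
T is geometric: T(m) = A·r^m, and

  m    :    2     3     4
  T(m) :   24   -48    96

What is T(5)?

Consecutive ratio: -48/24 = -2, and 96/(-48) = -2, so r = -2.
Then A·(-2)^2 = 24 gives A = 6, and T(m) = 6·(-2)^m.
T(5) = 6·(-2)^5 = -192.

-192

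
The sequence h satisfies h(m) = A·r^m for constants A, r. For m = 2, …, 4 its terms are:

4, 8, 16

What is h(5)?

Consecutive ratio: 8/4 = 2, and 16/8 = 2, so r = 2.
Then A·2^2 = 4 gives A = 1, and h(m) = 1·2^m.
h(5) = 1·2^5 = 32.

32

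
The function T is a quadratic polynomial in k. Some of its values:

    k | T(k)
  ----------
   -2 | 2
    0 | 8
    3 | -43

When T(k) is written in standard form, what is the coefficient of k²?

Write T(k) = ak² + bk + c; the 3 given values yield a linear system in the 3 coefficients.
Solving, T(k) = -4k² - 5k + 8.
The coefficient of k² is -4.

-4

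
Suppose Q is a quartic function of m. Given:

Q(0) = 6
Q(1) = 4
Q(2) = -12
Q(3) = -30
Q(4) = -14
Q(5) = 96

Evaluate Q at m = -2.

40

Write Q(m) = am^4 + bm³ + cm² + dm + e; the 6 given values yield a linear system in the 5 coefficients.
Solving, Q(m) = m^4 - 4m³ - 2m² + 3m + 6.
Then Q(-2) = 40.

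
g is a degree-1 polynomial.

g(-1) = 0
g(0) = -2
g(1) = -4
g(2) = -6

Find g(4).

Write g(t) = at + b; the 4 given values yield a linear system in the 2 coefficients.
Solving, g(t) = -2t - 2.
Then g(4) = -10.

-10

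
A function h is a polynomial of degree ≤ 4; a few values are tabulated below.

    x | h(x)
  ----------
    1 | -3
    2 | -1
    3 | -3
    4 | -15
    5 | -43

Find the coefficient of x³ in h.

-1

First differences: 2, -2, -12, -28. Second differences: -4, -10, -16. Third differences: -6, -6.
Level-3 differences are constant, so h has degree 3.
Fitting a degree-3 polynomial gives h(x) = -x³ + 4x² - 3x - 3.
The coefficient of x³ is -1.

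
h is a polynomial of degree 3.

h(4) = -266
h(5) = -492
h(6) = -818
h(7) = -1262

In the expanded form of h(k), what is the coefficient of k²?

Write h(k) = ak³ + bk² + ck + d; the 4 given values yield a linear system in the 4 coefficients.
Solving, h(k) = -3k³ - 5k² + 2k - 2.
The coefficient of k² is -5.

-5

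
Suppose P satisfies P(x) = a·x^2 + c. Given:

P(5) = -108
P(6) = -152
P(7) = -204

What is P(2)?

-24

From P(5) = -108 and P(6) = -152: 25a + c = -108 and 36a + c = -152.
Subtracting: 11a = -44, so a = -4; then c = -108 − (-4)·25 = -8.
So P(x) = -4x² − 8, and P(2) = -24.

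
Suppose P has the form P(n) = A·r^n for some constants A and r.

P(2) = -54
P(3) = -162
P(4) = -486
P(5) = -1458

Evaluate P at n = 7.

-13122

Consecutive ratio: -162/(-54) = 3, and -486/(-162) = 3, so r = 3.
Then A·3^2 = -54 gives A = -6, and P(n) = -6·3^n.
P(7) = -6·3^7 = -13122.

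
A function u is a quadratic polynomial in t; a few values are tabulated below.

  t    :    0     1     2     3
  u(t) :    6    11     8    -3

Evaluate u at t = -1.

First differences: 5, -3, -11. Second differences: -8, -8.
Level-2 differences are constant, so u has degree 2.
Fitting a degree-2 polynomial gives u(t) = -4t² + 9t + 6.
Then u(-1) = -7.

-7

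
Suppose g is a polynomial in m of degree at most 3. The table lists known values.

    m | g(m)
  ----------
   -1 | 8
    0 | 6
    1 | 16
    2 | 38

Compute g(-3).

48

First differences: -2, 10, 22. Second differences: 12, 12.
Level-2 differences are constant, so g has degree 2.
Fitting a degree-2 polynomial gives g(m) = 6m² + 4m + 6.
Then g(-3) = 48.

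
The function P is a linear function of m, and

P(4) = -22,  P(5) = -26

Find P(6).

Write P(m) = am + b; the 2 given values yield a linear system in the 2 coefficients.
Solving, P(m) = -4m - 6.
Then P(6) = -30.

-30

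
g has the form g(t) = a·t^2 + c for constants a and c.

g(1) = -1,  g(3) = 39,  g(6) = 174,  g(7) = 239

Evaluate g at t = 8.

From g(1) = -1 and g(3) = 39: 1a + c = -1 and 9a + c = 39.
Subtracting: 8a = 40, so a = 5; then c = -1 − 5·1 = -6.
So g(t) = 5t² − 6, and g(8) = 314.

314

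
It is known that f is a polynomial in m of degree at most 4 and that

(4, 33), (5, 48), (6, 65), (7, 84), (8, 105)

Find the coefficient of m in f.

6

Write f(m) = am^4 + bm³ + cm² + dm + e; the 5 given values yield a linear system in the 5 coefficients.
Solving, the top 2 coefficients vanish, and f(m) = m² + 6m - 7.
The coefficient of m is 6.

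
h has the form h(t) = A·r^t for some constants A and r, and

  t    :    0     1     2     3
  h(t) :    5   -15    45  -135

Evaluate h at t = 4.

Consecutive ratio: -15/5 = -3, and 45/(-15) = -3, so r = -3.
Then A·(-3)^0 = 5 gives A = 5, and h(t) = 5·(-3)^t.
h(4) = 5·(-3)^4 = 405.

405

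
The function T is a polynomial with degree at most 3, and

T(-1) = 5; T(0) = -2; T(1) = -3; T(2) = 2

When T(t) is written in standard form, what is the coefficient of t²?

3

Write T(t) = at³ + bt² + ct + d; the 4 given values yield a linear system in the 4 coefficients.
Solving, the leading coefficient vanishes, and T(t) = 3t² - 4t - 2.
The coefficient of t² is 3.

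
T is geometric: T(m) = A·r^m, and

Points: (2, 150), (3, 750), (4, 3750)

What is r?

Consecutive ratio: 750/150 = 5, and 3750/750 = 5, so r = 5.
Then A·5^2 = 150 gives A = 6, and T(m) = 6·5^m.

5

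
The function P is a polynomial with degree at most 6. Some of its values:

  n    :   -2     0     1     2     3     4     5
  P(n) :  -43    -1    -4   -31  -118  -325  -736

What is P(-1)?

Write P(n) = an^6 + bn^5 + cn^4 + dn³ + en² + pn + q; the 7 given values yield a linear system in the 7 coefficients.
Solving, the top 2 coefficients vanish, and P(n) = -n^4 - 5n² + 3n - 1.
Then P(-1) = -10.

-10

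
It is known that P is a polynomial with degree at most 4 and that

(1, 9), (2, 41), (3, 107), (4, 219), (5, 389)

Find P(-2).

First differences: 32, 66, 112, 170. Second differences: 34, 46, 58. Third differences: 12, 12.
Level-3 differences are constant, so P has degree 3.
Fitting a degree-3 polynomial gives P(n) = 2n³ + 5n² + 3n - 1.
Then P(-2) = -3.

-3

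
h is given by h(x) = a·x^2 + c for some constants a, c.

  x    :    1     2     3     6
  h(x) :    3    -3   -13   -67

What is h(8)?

From h(1) = 3 and h(2) = -3: 1a + c = 3 and 4a + c = -3.
Subtracting: 3a = -6, so a = -2; then c = 3 − (-2)·1 = 5.
So h(x) = -2x² + 5, and h(8) = -123.

-123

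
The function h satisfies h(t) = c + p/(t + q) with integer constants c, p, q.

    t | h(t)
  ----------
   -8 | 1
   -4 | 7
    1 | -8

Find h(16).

(h(t) − c)(t + q) = p for each data point; the three points give a linear system in c and q, then p follows.
Solving: c = -2, q = 2, p = -18, so h(t) = -2 − 18/(t + 2).
Then h(16) = -2 − 18/18 = -3.

-3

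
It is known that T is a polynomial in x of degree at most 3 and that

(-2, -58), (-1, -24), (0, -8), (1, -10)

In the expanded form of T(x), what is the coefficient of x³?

0

First differences: 34, 16, -2. Second differences: -18, -18.
Level-2 differences are constant, so T has degree 2.
Fitting a degree-2 polynomial gives T(x) = -9x² + 7x - 8.
The coefficient of x³ is 0.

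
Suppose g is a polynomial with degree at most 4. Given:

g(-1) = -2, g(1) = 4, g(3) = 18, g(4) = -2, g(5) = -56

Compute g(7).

Write g(n) = an^4 + bn³ + cn² + dn + e; the 5 given values yield a linear system in the 5 coefficients.
Solving, the leading coefficient vanishes, and g(n) = -2n³ + 7n² + 5n - 6.
Then g(7) = -314.

-314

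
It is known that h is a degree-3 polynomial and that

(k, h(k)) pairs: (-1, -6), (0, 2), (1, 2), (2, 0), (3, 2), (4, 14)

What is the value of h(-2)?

-28

Write h(k) = ak³ + bk² + ck + d; the 6 given values yield a linear system in the 4 coefficients.
Solving, h(k) = k³ - 4k² + 3k + 2.
Then h(-2) = -28.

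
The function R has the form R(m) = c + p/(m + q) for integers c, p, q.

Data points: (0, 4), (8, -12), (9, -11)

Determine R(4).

-36

(R(m) − c)(m + q) = p for each data point; the three points give a linear system in c and q, then p follows.
Solving: c = -6, q = -3, p = -30, so R(m) = -6 − 30/(m − 3).
Then R(4) = -6 − 30/1 = -36.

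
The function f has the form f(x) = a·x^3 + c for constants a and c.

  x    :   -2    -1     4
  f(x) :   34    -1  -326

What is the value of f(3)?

From f(-2) = 34 and f(-1) = -1: -8a + c = 34 and -1a + c = -1.
Subtracting: 7a = -35, so a = -5; then c = 34 − (-5)·(-8) = -6.
So f(x) = -5x³ − 6, and f(3) = -141.

-141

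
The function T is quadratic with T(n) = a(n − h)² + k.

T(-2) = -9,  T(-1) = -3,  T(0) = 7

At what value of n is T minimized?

First differences 6, 10; second difference 4 = 2a, so a = 2.
Expanding, the n-coefficient is −2ah = -4h; matching it to the data gives h = -3, and then k = -11.
So T(n) = 2(n + 3)² − 11.
Hence h = -3.

-3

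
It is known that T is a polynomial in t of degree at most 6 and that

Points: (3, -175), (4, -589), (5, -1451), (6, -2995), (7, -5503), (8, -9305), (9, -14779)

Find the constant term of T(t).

First differences: -414, -862, -1544, -2508, -3802, -5474. Second differences: -448, -682, -964, -1294, -1672. Third differences: -234, -282, -330, -378. Fourth differences: -48, -48, -48.
Level-4 differences are constant, so T has degree 4.
Fitting a degree-4 polynomial gives T(t) = -2t^4 - 3t³ + 6t² + 5t - 1.
The constant term is T(0) = -1.

-1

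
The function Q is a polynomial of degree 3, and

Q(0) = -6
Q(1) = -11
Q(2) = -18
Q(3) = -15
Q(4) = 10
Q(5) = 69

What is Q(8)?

First differences: -5, -7, 3, 25, 59. Second differences: -2, 10, 22, 34. Third differences: 12, 12, 12.
Level-3 differences are constant, so Q has degree 3.
Fitting a degree-3 polynomial gives Q(n) = 2n³ - 7n² - 6.
Then Q(8) = 570.

570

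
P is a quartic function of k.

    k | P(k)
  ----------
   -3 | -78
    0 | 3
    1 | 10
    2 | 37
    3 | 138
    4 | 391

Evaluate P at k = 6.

1785

Write P(k) = ak^4 + bk³ + ck² + dk + e; the 6 given values yield a linear system in the 5 coefficients.
Solving, P(k) = k^4 + 3k³ - 6k² + 9k + 3.
Then P(6) = 1785.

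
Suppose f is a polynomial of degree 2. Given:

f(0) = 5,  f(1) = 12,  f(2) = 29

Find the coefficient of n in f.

2

Write f(n) = an² + bn + c; the 3 given values yield a linear system in the 3 coefficients.
Solving, f(n) = 5n² + 2n + 5.
The coefficient of n is 2.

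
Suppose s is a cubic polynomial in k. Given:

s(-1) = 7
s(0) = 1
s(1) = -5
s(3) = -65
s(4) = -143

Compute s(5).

Write s(k) = ak³ + bk² + ck + d; the 5 given values yield a linear system in the 4 coefficients.
Solving, s(k) = -2k³ - 4k + 1.
Then s(5) = -269.

-269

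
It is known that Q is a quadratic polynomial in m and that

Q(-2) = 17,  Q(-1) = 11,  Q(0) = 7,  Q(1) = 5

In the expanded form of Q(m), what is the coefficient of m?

-3

Write Q(m) = am² + bm + c; the 4 given values yield a linear system in the 3 coefficients.
Solving, Q(m) = m² - 3m + 7.
The coefficient of m is -3.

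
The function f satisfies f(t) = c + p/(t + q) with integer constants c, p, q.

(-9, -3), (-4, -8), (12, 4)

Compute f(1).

(f(t) − c)(t + q) = p for each data point; the three points give a linear system in c and q, then p follows.
Solving: c = 1, q = 0, p = 36, so f(t) = 1 + 36/(t + 0).
Then f(1) = 1 + 36/1 = 37.

37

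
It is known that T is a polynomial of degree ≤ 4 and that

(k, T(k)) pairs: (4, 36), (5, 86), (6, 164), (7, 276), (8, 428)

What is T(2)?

-4

First differences: 50, 78, 112, 152. Second differences: 28, 34, 40. Third differences: 6, 6.
Level-3 differences are constant, so T has degree 3.
Fitting a degree-3 polynomial gives T(k) = k³ - k² - 2k - 4.
Then T(2) = -4.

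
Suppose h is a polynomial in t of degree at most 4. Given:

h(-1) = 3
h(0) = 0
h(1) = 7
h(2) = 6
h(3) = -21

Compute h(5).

-225

First differences: -3, 7, -1, -27. Second differences: 10, -8, -26. Third differences: -18, -18.
Level-3 differences are constant, so h has degree 3.
Fitting a degree-3 polynomial gives h(t) = -3t³ + 5t² + 5t.
Then h(5) = -225.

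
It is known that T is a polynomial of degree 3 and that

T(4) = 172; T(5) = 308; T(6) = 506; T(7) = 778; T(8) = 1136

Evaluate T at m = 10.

First differences: 136, 198, 272, 358. Second differences: 62, 74, 86. Third differences: 12, 12.
Level-3 differences are constant, so T has degree 3.
Fitting a degree-3 polynomial gives T(m) = 2m³ + m² + 5m + 8.
Then T(10) = 2158.

2158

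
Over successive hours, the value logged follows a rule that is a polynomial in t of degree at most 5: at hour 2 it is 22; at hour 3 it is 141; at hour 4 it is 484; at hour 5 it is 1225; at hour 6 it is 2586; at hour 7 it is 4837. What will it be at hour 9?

Write the value at t as u(t).
First differences: 119, 343, 741, 1361, 2251. Second differences: 224, 398, 620, 890. Third differences: 174, 222, 270. Fourth differences: 48, 48.
Level-4 differences are constant, so u has degree 4.
Fitting a degree-4 polynomial gives u(t) = 2t^4 + t³ - 7t² + 5t.
Then u(9) = 13329.

13329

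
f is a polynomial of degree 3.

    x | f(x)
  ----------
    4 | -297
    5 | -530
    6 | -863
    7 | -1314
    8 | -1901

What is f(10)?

-3555

First differences: -233, -333, -451, -587. Second differences: -100, -118, -136. Third differences: -18, -18.
Level-3 differences are constant, so f has degree 3.
Fitting a degree-3 polynomial gives f(x) = -3x³ - 5x² - 5x - 5.
Then f(10) = -3555.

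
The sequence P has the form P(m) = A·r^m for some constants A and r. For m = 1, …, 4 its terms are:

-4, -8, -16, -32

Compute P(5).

-64

Consecutive ratio: -8/(-4) = 2, and -16/(-8) = 2, so r = 2.
Then A·2^1 = -4 gives A = -2, and P(m) = -2·2^m.
P(5) = -2·2^5 = -64.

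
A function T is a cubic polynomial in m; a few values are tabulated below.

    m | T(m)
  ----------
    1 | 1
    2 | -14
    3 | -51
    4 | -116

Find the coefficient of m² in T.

Write T(m) = am³ + bm² + cm + d; the 4 given values yield a linear system in the 4 coefficients.
Solving, T(m) = -m³ - 5m² + 7m.
The coefficient of m² is -5.

-5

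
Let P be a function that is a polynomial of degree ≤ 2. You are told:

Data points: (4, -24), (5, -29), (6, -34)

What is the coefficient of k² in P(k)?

0

First differences: -5, -5.
Level-1 differences are constant, so P has degree 1.
Fitting a degree-1 polynomial gives P(k) = -5k - 4.
The coefficient of k² is 0.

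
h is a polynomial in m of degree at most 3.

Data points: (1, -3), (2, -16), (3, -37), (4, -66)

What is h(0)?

2

Write h(m) = am³ + bm² + cm + d; the 4 given values yield a linear system in the 4 coefficients.
Solving, the leading coefficient vanishes, and h(m) = -4m² - m + 2.
Then h(0) = 2.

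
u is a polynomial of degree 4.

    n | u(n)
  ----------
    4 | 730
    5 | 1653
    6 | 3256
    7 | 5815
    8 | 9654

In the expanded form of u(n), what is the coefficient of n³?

Write u(n) = an^4 + bn³ + cn² + dn + e; the 5 given values yield a linear system in the 5 coefficients.
Solving, u(n) = 2n^4 + 2n³ + 8n² - 9n - 2.
The coefficient of n³ is 2.

2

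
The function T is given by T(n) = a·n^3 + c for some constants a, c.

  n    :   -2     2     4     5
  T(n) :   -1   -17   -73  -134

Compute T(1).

-10

From T(-2) = -1 and T(2) = -17: -8a + c = -1 and 8a + c = -17.
Subtracting: 16a = -16, so a = -1; then c = -1 − (-1)·(-8) = -9.
So T(n) = -1n³ − 9, and T(1) = -10.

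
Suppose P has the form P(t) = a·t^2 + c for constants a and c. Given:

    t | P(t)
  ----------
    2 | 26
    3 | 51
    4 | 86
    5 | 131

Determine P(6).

From P(2) = 26 and P(3) = 51: 4a + c = 26 and 9a + c = 51.
Subtracting: 5a = 25, so a = 5; then c = 26 − 5·4 = 6.
So P(t) = 5t² + 6, and P(6) = 186.

186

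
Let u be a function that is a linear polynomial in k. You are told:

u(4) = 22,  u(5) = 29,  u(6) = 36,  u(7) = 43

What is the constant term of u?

-6

First differences: 7, 7, 7.
Level-1 differences are constant, so u has degree 1.
Fitting a degree-1 polynomial gives u(k) = 7k - 6.
The constant term is u(0) = -6.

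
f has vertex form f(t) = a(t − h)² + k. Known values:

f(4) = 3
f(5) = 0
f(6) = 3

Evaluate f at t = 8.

27

First differences -3, 3; second difference 6 = 2a, so a = 3.
Expanding, the t-coefficient is −2ah = -6h; matching it to the data gives h = 5, and then k = 0.
So f(t) = 3(t − 5)² + 0.
f(8) = 3·3² + 0 = 27.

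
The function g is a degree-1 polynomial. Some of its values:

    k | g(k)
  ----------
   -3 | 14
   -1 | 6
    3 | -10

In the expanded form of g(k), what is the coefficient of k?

-4

Write g(k) = ak + b; the 3 given values yield a linear system in the 2 coefficients.
Solving, g(k) = -4k + 2.
The coefficient of k is -4.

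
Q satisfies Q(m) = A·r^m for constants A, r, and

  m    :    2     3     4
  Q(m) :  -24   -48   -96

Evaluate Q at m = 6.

-384

Consecutive ratio: -48/(-24) = 2, and -96/(-48) = 2, so r = 2.
Then A·2^2 = -24 gives A = -6, and Q(m) = -6·2^m.
Q(6) = -6·2^6 = -384.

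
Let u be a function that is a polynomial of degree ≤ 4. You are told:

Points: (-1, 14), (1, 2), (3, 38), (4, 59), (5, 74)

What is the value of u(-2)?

Write u(k) = ak^4 + bk³ + ck² + dk + e; the 5 given values yield a linear system in the 5 coefficients.
Solving, the leading coefficient vanishes, and u(k) = -k³ + 9k² - 5k - 1.
Then u(-2) = 53.

53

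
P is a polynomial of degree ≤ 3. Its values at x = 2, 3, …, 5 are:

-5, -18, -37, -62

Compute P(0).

3

First differences: -13, -19, -25. Second differences: -6, -6.
Level-2 differences are constant, so P has degree 2.
Fitting a degree-2 polynomial gives P(x) = -3x² + 2x + 3.
Then P(0) = 3.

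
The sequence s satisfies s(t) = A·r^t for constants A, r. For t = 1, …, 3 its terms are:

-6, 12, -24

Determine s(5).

Consecutive ratio: 12/(-6) = -2, and -24/12 = -2, so r = -2.
Then A·(-2)^1 = -6 gives A = 3, and s(t) = 3·(-2)^t.
s(5) = 3·(-2)^5 = -96.

-96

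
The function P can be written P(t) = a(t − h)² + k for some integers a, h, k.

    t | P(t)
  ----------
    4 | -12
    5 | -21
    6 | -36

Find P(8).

First differences -9, -15; second difference -6 = 2a, so a = -3.
Expanding, the t-coefficient is −2ah = 6h; matching it to the data gives h = 3, and then k = -9.
So P(t) = -3(t − 3)² − 9.
P(8) = -3·5² − 9 = -84.

-84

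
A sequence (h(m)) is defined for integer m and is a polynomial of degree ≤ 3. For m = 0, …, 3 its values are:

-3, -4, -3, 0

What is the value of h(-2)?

Write h(m) = am³ + bm² + cm + d; the 4 given values yield a linear system in the 4 coefficients.
Solving, the leading coefficient vanishes, and h(m) = m² - 2m - 3.
Then h(-2) = 5.

5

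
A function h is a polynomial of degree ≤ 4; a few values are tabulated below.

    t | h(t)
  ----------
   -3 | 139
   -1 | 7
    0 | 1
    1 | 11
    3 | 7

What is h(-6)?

Write h(t) = at^4 + bt³ + ct² + dt + e; the 5 given values yield a linear system in the 5 coefficients.
Solving, the leading coefficient vanishes, and h(t) = -3t³ + 8t² + 5t + 1.
Then h(-6) = 907.

907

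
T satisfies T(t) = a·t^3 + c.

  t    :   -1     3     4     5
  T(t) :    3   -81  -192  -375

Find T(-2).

From T(-1) = 3 and T(3) = -81: -1a + c = 3 and 27a + c = -81.
Subtracting: 28a = -84, so a = -3; then c = 3 − (-3)·(-1) = 0.
So T(t) = -3t³ + 0, and T(-2) = 24.

24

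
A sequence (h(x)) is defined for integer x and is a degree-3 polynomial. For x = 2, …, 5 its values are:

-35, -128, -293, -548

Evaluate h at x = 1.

Write h(x) = ax³ + bx² + cx + d; the 4 given values yield a linear system in the 4 coefficients.
Solving, h(x) = -3x³ - 9x² + 9x + 7.
Then h(1) = 4.

4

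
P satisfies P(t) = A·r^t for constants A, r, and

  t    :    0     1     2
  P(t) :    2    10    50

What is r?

5

Consecutive ratio: 10/2 = 5, and 50/10 = 5, so r = 5.
Then A·5^0 = 2 gives A = 2, and P(t) = 2·5^t.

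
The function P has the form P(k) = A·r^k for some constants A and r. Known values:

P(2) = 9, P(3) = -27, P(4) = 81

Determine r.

-3

Consecutive ratio: -27/9 = -3, and 81/(-27) = -3, so r = -3.
Then A·(-3)^2 = 9 gives A = 1, and P(k) = 1·(-3)^k.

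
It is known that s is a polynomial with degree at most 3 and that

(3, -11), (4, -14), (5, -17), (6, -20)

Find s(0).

Write s(k) = ak³ + bk² + ck + d; the 4 given values yield a linear system in the 4 coefficients.
Solving, the top 2 coefficients vanish, and s(k) = -3k - 2.
Then s(0) = -2.

-2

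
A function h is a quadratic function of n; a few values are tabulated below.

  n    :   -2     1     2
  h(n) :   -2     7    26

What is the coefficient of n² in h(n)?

4

Write h(n) = an² + bn + c; the 3 given values yield a linear system in the 3 coefficients.
Solving, h(n) = 4n² + 7n - 4.
The coefficient of n² is 4.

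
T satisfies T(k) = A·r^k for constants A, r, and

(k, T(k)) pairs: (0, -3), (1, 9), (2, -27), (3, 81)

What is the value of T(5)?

Consecutive ratio: 9/(-3) = -3, and -27/9 = -3, so r = -3.
Then A·(-3)^0 = -3 gives A = -3, and T(k) = -3·(-3)^k.
T(5) = -3·(-3)^5 = 729.

729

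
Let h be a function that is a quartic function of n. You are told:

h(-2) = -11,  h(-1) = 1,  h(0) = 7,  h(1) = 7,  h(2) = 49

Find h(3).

229

Write h(n) = an^4 + bn³ + cn² + dn + e; the 5 given values yield a linear system in the 5 coefficients.
Solving, h(n) = 2n^4 + 4n³ - 5n² - n + 7.
Then h(3) = 229.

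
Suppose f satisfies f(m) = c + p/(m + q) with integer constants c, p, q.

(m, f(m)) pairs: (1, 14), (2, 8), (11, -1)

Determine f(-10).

(f(m) − c)(m + q) = p for each data point; the three points give a linear system in c and q, then p follows.
Solving: c = -4, q = 1, p = 36, so f(m) = -4 + 36/(m + 1).
Then f(-10) = -4 + 36/(-9) = -8.

-8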